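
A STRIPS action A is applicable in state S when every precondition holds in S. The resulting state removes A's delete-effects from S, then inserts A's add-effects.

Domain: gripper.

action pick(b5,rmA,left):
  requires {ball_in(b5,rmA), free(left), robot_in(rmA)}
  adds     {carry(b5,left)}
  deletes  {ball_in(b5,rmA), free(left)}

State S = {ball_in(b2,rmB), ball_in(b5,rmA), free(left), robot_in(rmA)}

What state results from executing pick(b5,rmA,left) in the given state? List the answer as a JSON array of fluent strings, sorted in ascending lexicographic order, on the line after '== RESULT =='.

Progress:
  pre ⊆ S: {ball_in(b5,rmA), free(left), robot_in(rmA)} ⊆ S  — applicable
  S \ del = {ball_in(b2,rmB), robot_in(rmA)}
  ∪ add   = {ball_in(b2,rmB), carry(b5,left), robot_in(rmA)}

== RESULT ==
["ball_in(b2,rmB)", "carry(b5,left)", "robot_in(rmA)"]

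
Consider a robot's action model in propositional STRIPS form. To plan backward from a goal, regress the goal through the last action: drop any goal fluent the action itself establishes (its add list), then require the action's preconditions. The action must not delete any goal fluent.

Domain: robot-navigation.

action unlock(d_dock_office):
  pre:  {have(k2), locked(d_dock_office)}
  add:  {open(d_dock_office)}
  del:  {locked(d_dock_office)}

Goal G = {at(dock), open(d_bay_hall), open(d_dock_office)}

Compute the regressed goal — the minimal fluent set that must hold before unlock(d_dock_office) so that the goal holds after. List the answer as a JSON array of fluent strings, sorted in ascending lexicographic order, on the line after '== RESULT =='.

Regress:
  G ∩ del = {}  (empty — regression defined)
  G \ add = {at(dock), open(d_bay_hall), open(d_dock_office)} \ {open(d_dock_office)} = {at(dock), open(d_bay_hall)}
  ∪ pre   = {at(dock), open(d_bay_hall)} ∪ {have(k2), locked(d_dock_office)}
          = {at(dock), have(k2), locked(d_dock_office), open(d_bay_hall)}

== RESULT ==
["at(dock)", "have(k2)", "locked(d_dock_office)", "open(d_bay_hall)"]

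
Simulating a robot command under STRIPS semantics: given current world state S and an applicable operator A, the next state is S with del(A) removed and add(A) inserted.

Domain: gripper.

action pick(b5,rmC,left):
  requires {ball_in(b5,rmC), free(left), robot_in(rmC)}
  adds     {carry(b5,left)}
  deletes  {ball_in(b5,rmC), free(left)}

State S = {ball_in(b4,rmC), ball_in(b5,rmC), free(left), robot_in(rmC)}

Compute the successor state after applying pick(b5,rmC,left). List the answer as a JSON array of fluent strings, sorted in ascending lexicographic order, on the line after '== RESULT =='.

Progress:
  pre ⊆ S: {ball_in(b5,rmC), free(left), robot_in(rmC)} ⊆ S  — applicable
  S \ del = {ball_in(b4,rmC), robot_in(rmC)}
  ∪ add   = {ball_in(b4,rmC), carry(b5,left), robot_in(rmC)}

== RESULT ==
["ball_in(b4,rmC)", "carry(b5,left)", "robot_in(rmC)"]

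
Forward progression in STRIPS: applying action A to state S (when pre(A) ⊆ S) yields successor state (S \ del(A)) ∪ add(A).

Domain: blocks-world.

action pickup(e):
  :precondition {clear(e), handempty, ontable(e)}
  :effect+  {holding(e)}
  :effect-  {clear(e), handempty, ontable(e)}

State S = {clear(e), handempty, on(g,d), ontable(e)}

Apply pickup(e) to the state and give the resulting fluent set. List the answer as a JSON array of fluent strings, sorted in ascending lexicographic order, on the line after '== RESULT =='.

Compute (S \ del) ∪ add:
  pre ⊆ S: {clear(e), handempty, ontable(e)} ⊆ S  — applicable
  S \ del = {on(g,d)}
  ∪ add   = {holding(e), on(g,d)}

== RESULT ==
["holding(e)", "on(g,d)"]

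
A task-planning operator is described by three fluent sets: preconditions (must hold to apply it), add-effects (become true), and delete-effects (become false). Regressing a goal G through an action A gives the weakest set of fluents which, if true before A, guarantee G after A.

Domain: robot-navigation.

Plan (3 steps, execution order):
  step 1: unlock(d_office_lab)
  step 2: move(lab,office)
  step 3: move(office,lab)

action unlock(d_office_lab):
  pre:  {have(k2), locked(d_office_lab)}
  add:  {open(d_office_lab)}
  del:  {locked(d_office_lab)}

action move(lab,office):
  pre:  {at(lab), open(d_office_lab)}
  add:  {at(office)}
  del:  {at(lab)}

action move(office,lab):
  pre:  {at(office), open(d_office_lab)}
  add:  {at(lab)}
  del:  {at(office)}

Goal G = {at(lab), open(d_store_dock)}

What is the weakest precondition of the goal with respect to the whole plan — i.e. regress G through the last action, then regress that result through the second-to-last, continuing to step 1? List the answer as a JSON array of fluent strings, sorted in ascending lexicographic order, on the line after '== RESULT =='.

Work backward from the goal:
  through step 3 (move(office,lab)): drop {at(lab)}, keep {open(d_store_dock)}, require {at(office), open(d_office_lab)}
    → {at(office), open(d_office_lab), open(d_store_dock)}
  through step 2 (move(lab,office)): drop {at(office)}, keep {open(d_office_lab), open(d_store_dock)}, require {at(lab), open(d_office_lab)}
    → {at(lab), open(d_office_lab), open(d_store_dock)}
  through step 1 (unlock(d_office_lab)): drop {open(d_office_lab)}, keep {at(lab), open(d_store_dock)}, require {have(k2), locked(d_office_lab)}
    → {at(lab), have(k2), locked(d_office_lab), open(d_store_dock)}

== RESULT ==
["at(lab)", "have(k2)", "locked(d_office_lab)", "open(d_store_dock)"]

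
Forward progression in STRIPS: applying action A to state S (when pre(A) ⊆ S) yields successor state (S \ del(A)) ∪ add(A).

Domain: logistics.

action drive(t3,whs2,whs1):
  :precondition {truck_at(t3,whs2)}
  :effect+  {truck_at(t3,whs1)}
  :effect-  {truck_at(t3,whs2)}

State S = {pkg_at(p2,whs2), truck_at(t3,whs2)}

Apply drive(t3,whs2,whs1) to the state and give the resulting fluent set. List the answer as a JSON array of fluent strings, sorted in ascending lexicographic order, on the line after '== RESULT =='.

Progress:
  pre ⊆ S: {truck_at(t3,whs2)} ⊆ S  — applicable
  S \ del = {pkg_at(p2,whs2)}
  ∪ add   = {pkg_at(p2,whs2), truck_at(t3,whs1)}

== RESULT ==
["pkg_at(p2,whs2)", "truck_at(t3,whs1)"]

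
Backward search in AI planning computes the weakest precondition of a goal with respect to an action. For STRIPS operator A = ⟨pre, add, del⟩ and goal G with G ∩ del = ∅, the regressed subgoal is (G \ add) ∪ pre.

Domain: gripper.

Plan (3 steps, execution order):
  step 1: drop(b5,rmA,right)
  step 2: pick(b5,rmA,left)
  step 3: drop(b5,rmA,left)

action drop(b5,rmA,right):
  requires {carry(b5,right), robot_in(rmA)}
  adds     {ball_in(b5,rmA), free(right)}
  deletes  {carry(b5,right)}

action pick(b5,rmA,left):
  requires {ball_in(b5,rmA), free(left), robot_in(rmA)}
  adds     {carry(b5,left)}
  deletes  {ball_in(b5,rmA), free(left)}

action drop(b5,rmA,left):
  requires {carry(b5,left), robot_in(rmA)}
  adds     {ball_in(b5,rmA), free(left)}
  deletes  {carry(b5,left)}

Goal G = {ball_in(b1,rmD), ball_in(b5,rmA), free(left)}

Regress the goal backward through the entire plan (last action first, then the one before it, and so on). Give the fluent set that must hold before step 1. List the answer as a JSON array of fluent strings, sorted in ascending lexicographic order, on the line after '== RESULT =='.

Regress step by step:
  through step 3 (drop(b5,rmA,left)): drop {ball_in(b5,rmA), free(left)}, keep {ball_in(b1,rmD)}, require {carry(b5,left), robot_in(rmA)}
    → {ball_in(b1,rmD), carry(b5,left), robot_in(rmA)}
  through step 2 (pick(b5,rmA,left)): drop {carry(b5,left)}, keep {ball_in(b1,rmD), robot_in(rmA)}, require {ball_in(b5,rmA), free(left), robot_in(rmA)}
    → {ball_in(b1,rmD), ball_in(b5,rmA), free(left), robot_in(rmA)}
  through step 1 (drop(b5,rmA,right)): drop {ball_in(b5,rmA)}, keep {ball_in(b1,rmD), free(left), robot_in(rmA)}, require {carry(b5,right), robot_in(rmA)}
    → {ball_in(b1,rmD), carry(b5,right), free(left), robot_in(rmA)}

== RESULT ==
["ball_in(b1,rmD)", "carry(b5,right)", "free(left)", "robot_in(rmA)"]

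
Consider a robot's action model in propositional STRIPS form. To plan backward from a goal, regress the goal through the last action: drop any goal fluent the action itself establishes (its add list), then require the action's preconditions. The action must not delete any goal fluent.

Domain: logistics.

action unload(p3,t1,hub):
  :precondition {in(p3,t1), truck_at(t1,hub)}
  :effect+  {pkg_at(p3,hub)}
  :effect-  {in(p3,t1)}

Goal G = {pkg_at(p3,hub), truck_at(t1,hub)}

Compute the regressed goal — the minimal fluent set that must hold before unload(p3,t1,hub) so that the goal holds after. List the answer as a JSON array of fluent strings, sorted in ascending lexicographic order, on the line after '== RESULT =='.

Regress:
  G ∩ del = {}  (empty — regression defined)
  G \ add = {pkg_at(p3,hub), truck_at(t1,hub)} \ {pkg_at(p3,hub)} = {truck_at(t1,hub)}
  ∪ pre   = {truck_at(t1,hub)} ∪ {in(p3,t1), truck_at(t1,hub)}
          = {in(p3,t1), truck_at(t1,hub)}

== RESULT ==
["in(p3,t1)", "truck_at(t1,hub)"]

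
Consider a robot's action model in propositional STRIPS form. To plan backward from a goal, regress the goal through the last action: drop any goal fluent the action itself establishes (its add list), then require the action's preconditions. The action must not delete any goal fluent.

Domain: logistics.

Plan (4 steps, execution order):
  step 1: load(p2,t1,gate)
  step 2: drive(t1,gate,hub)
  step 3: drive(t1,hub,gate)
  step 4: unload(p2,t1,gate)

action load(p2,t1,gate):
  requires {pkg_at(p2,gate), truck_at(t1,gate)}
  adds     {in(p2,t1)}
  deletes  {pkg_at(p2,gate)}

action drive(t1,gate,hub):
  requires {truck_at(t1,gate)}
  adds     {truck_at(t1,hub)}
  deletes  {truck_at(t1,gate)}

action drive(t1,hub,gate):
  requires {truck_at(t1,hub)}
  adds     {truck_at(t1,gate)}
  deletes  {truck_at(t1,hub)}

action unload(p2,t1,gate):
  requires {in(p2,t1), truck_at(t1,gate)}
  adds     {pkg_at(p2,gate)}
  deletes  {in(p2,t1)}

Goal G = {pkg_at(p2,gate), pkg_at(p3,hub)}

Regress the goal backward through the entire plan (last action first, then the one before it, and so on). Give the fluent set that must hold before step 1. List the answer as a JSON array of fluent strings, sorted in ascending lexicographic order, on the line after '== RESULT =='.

Regress step by step:
  through step 4 (unload(p2,t1,gate)): drop {pkg_at(p2,gate)}, keep {pkg_at(p3,hub)}, require {in(p2,t1), truck_at(t1,gate)}
    → {in(p2,t1), pkg_at(p3,hub), truck_at(t1,gate)}
  through step 3 (drive(t1,hub,gate)): drop {truck_at(t1,gate)}, keep {in(p2,t1), pkg_at(p3,hub)}, require {truck_at(t1,hub)}
    → {in(p2,t1), pkg_at(p3,hub), truck_at(t1,hub)}
  through step 2 (drive(t1,gate,hub)): drop {truck_at(t1,hub)}, keep {in(p2,t1), pkg_at(p3,hub)}, require {truck_at(t1,gate)}
    → {in(p2,t1), pkg_at(p3,hub), truck_at(t1,gate)}
  through step 1 (load(p2,t1,gate)): drop {in(p2,t1)}, keep {pkg_at(p3,hub), truck_at(t1,gate)}, require {pkg_at(p2,gate), truck_at(t1,gate)}
    → {pkg_at(p2,gate), pkg_at(p3,hub), truck_at(t1,gate)}

== RESULT ==
["pkg_at(p2,gate)", "pkg_at(p3,hub)", "truck_at(t1,gate)"]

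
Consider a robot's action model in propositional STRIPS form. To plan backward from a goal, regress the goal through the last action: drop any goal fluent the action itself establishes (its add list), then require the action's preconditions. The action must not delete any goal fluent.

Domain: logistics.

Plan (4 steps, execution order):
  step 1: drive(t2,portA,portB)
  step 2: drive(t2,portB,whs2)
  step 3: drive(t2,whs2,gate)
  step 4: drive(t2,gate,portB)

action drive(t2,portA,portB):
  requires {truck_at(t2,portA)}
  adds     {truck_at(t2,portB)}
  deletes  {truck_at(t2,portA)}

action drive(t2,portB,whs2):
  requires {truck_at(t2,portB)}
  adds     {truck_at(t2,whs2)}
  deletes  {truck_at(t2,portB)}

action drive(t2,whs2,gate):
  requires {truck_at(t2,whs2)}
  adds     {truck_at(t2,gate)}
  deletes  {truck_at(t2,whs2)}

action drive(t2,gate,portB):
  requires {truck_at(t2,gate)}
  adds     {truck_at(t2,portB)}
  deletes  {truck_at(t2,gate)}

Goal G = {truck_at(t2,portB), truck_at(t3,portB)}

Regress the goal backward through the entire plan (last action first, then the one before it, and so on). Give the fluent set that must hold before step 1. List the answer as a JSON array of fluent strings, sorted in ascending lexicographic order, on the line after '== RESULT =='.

Regress step by step:
  through step 4 (drive(t2,gate,portB)): drop {truck_at(t2,portB)}, keep {truck_at(t3,portB)}, require {truck_at(t2,gate)}
    → {truck_at(t2,gate), truck_at(t3,portB)}
  through step 3 (drive(t2,whs2,gate)): drop {truck_at(t2,gate)}, keep {truck_at(t3,portB)}, require {truck_at(t2,whs2)}
    → {truck_at(t2,whs2), truck_at(t3,portB)}
  through step 2 (drive(t2,portB,whs2)): drop {truck_at(t2,whs2)}, keep {truck_at(t3,portB)}, require {truck_at(t2,portB)}
    → {truck_at(t2,portB), truck_at(t3,portB)}
  through step 1 (drive(t2,portA,portB)): drop {truck_at(t2,portB)}, keep {truck_at(t3,portB)}, require {truck_at(t2,portA)}
    → {truck_at(t2,portA), truck_at(t3,portB)}

== RESULT ==
["truck_at(t2,portA)", "truck_at(t3,portB)"]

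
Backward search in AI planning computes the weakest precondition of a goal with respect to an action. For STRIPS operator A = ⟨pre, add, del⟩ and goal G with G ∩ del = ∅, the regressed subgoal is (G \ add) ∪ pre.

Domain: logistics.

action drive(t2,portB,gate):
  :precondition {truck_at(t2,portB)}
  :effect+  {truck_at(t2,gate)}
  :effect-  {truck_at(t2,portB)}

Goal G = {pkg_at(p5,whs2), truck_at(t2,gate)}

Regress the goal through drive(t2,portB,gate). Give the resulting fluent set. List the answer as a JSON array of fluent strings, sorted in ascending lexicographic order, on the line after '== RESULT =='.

Regress:
  G ∩ del = {}  (empty — regression defined)
  G \ add = {pkg_at(p5,whs2), truck_at(t2,gate)} \ {truck_at(t2,gate)} = {pkg_at(p5,whs2)}
  ∪ pre   = {pkg_at(p5,whs2)} ∪ {truck_at(t2,portB)}
          = {pkg_at(p5,whs2), truck_at(t2,portB)}

== RESULT ==
["pkg_at(p5,whs2)", "truck_at(t2,portB)"]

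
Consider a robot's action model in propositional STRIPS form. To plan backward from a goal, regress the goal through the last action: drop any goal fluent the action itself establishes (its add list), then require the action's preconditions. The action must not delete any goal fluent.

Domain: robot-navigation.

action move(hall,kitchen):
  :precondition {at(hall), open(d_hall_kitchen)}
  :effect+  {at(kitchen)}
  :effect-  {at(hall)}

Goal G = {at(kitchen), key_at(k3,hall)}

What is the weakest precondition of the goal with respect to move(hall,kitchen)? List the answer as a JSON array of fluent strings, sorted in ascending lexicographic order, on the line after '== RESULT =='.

Regress:
  G ∩ del = {}  (empty — regression defined)
  G \ add = {at(kitchen), key_at(k3,hall)} \ {at(kitchen)} = {key_at(k3,hall)}
  ∪ pre   = {key_at(k3,hall)} ∪ {at(hall), open(d_hall_kitchen)}
          = {at(hall), key_at(k3,hall), open(d_hall_kitchen)}

== RESULT ==
["at(hall)", "key_at(k3,hall)", "open(d_hall_kitchen)"]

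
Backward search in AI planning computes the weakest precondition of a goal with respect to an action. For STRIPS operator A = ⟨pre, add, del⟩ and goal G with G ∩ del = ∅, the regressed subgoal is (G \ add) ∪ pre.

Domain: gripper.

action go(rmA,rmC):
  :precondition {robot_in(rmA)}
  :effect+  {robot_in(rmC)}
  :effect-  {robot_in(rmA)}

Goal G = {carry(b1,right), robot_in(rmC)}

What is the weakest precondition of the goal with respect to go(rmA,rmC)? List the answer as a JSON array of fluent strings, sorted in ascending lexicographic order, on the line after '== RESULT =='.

Compute (G \ add) ∪ pre:
  G ∩ del = {}  (empty — regression defined)
  G \ add = {carry(b1,right), robot_in(rmC)} \ {robot_in(rmC)} = {carry(b1,right)}
  ∪ pre   = {carry(b1,right)} ∪ {robot_in(rmA)}
          = {carry(b1,right), robot_in(rmA)}

== RESULT ==
["carry(b1,right)", "robot_in(rmA)"]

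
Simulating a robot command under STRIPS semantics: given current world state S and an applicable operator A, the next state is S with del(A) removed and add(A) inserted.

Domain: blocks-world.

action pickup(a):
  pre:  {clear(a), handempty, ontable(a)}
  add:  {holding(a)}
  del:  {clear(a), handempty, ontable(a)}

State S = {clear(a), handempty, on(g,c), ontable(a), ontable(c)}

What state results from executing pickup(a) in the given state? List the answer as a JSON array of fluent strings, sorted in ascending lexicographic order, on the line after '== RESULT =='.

Compute (S \ del) ∪ add:
  pre ⊆ S: {clear(a), handempty, ontable(a)} ⊆ S  — applicable
  S \ del = {on(g,c), ontable(c)}
  ∪ add   = {holding(a), on(g,c), ontable(c)}

== RESULT ==
["holding(a)", "on(g,c)", "ontable(c)"]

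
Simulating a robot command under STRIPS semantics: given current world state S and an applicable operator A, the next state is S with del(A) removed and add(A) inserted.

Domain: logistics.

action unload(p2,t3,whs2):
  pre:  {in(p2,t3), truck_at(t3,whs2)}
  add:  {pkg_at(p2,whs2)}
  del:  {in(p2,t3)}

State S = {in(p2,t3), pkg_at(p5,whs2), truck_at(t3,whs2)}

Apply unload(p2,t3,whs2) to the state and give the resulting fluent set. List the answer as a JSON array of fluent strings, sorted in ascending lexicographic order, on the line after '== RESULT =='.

Progress:
  pre ⊆ S: {in(p2,t3), truck_at(t3,whs2)} ⊆ S  — applicable
  S \ del = {pkg_at(p5,whs2), truck_at(t3,whs2)}
  ∪ add   = {pkg_at(p2,whs2), pkg_at(p5,whs2), truck_at(t3,whs2)}

== RESULT ==
["pkg_at(p2,whs2)", "pkg_at(p5,whs2)", "truck_at(t3,whs2)"]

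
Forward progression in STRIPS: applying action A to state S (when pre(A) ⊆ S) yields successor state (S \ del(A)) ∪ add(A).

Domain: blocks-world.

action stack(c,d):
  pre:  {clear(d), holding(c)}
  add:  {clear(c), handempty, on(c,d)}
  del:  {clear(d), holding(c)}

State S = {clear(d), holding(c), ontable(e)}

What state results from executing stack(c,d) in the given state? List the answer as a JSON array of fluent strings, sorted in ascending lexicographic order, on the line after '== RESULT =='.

Compute (S \ del) ∪ add:
  pre ⊆ S: {clear(d), holding(c)} ⊆ S  — applicable
  S \ del = {ontable(e)}
  ∪ add   = {clear(c), handempty, on(c,d), ontable(e)}

== RESULT ==
["clear(c)", "handempty", "on(c,d)", "ontable(e)"]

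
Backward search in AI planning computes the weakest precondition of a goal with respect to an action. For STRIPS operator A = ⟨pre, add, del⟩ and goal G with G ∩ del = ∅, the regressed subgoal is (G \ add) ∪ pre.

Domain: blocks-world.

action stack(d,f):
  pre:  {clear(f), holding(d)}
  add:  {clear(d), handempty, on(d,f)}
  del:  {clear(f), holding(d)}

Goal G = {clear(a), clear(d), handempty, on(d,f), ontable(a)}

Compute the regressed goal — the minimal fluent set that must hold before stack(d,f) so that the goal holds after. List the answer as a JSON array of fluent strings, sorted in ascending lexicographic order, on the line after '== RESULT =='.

Compute (G \ add) ∪ pre:
  G ∩ del = {}  (empty — regression defined)
  G \ add = {clear(a), clear(d), handempty, on(d,f), ontable(a)} \ {clear(d), handempty, on(d,f)} = {clear(a), ontable(a)}
  ∪ pre   = {clear(a), ontable(a)} ∪ {clear(f), holding(d)}
          = {clear(a), clear(f), holding(d), ontable(a)}

== RESULT ==
["clear(a)", "clear(f)", "holding(d)", "ontable(a)"]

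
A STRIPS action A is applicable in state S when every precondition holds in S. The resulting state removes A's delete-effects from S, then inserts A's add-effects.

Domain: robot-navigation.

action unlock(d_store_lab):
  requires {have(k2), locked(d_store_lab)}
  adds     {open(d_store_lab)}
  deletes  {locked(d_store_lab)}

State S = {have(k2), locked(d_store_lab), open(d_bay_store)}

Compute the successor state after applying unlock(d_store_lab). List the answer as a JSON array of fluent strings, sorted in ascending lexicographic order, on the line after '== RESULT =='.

Progress:
  pre ⊆ S: {have(k2), locked(d_store_lab)} ⊆ S  — applicable
  S \ del = {have(k2), open(d_bay_store)}
  ∪ add   = {have(k2), open(d_bay_store), open(d_store_lab)}

== RESULT ==
["have(k2)", "open(d_bay_store)", "open(d_store_lab)"]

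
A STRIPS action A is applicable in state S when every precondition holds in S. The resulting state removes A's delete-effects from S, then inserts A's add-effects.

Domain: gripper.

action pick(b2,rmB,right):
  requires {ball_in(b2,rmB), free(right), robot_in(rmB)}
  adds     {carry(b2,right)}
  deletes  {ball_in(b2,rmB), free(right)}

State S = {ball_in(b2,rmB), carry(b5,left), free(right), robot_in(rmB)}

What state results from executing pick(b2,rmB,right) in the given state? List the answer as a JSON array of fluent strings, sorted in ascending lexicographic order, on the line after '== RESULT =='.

Progress:
  pre ⊆ S: {ball_in(b2,rmB), free(right), robot_in(rmB)} ⊆ S  — applicable
  S \ del = {carry(b5,left), robot_in(rmB)}
  ∪ add   = {carry(b2,right), carry(b5,left), robot_in(rmB)}

== RESULT ==
["carry(b2,right)", "carry(b5,left)", "robot_in(rmB)"]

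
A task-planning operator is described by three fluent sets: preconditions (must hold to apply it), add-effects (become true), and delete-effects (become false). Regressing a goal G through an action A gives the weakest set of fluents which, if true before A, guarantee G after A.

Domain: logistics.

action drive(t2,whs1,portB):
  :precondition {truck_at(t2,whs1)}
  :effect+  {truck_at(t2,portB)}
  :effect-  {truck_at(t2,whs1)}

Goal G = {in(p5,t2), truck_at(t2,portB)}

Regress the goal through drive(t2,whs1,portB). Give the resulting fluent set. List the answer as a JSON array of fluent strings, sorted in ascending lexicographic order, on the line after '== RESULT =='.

Regress:
  G ∩ del = {}  (empty — regression defined)
  G \ add = {in(p5,t2), truck_at(t2,portB)} \ {truck_at(t2,portB)} = {in(p5,t2)}
  ∪ pre   = {in(p5,t2)} ∪ {truck_at(t2,whs1)}
          = {in(p5,t2), truck_at(t2,whs1)}

== RESULT ==
["in(p5,t2)", "truck_at(t2,whs1)"]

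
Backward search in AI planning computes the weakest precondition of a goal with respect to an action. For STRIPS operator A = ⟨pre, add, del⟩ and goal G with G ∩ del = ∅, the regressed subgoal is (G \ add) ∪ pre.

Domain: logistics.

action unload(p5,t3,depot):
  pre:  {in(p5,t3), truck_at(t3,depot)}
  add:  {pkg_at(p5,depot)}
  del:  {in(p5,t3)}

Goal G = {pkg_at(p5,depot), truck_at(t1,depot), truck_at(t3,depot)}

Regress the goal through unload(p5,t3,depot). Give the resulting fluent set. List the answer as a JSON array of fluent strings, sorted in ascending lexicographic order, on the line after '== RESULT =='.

Compute (G \ add) ∪ pre:
  G ∩ del = {}  (empty — regression defined)
  G \ add = {pkg_at(p5,depot), truck_at(t1,depot), truck_at(t3,depot)} \ {pkg_at(p5,depot)} = {truck_at(t1,depot), truck_at(t3,depot)}
  ∪ pre   = {truck_at(t1,depot), truck_at(t3,depot)} ∪ {in(p5,t3), truck_at(t3,depot)}
          = {in(p5,t3), truck_at(t1,depot), truck_at(t3,depot)}

== RESULT ==
["in(p5,t3)", "truck_at(t1,depot)", "truck_at(t3,depot)"]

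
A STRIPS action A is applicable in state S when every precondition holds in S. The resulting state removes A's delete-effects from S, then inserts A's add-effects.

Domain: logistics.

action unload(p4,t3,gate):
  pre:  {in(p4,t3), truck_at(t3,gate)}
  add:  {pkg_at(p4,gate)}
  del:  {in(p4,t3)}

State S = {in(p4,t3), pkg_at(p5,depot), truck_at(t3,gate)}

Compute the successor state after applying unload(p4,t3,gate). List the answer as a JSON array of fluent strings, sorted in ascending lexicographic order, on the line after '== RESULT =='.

Progress:
  pre ⊆ S: {in(p4,t3), truck_at(t3,gate)} ⊆ S  — applicable
  S \ del = {pkg_at(p5,depot), truck_at(t3,gate)}
  ∪ add   = {pkg_at(p4,gate), pkg_at(p5,depot), truck_at(t3,gate)}

== RESULT ==
["pkg_at(p4,gate)", "pkg_at(p5,depot)", "truck_at(t3,gate)"]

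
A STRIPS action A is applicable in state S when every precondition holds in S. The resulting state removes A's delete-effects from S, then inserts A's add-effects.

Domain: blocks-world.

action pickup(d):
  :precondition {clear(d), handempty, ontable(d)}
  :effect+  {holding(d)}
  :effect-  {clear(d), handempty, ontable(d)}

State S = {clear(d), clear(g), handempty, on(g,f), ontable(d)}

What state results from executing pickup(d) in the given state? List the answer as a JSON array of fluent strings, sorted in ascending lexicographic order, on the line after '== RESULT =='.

Compute (S \ del) ∪ add:
  pre ⊆ S: {clear(d), handempty, ontable(d)} ⊆ S  — applicable
  S \ del = {clear(g), on(g,f)}
  ∪ add   = {clear(g), holding(d), on(g,f)}

== RESULT ==
["clear(g)", "holding(d)", "on(g,f)"]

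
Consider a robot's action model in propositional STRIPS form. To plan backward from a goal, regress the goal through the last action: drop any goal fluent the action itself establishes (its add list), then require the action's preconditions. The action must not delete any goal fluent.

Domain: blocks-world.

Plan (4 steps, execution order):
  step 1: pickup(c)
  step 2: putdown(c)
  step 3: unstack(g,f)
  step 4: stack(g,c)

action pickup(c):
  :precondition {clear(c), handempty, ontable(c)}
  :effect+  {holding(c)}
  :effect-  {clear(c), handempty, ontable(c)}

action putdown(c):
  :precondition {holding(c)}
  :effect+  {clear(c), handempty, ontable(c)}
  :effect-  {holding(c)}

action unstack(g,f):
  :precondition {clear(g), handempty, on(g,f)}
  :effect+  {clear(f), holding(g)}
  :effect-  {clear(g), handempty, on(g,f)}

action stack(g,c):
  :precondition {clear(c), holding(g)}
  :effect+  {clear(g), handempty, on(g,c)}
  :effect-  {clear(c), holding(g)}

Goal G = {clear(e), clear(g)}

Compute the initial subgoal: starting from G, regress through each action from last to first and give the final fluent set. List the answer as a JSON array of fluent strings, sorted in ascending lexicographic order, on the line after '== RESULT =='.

Regress step by step:
  through step 4 (stack(g,c)): drop {clear(g)}, keep {clear(e)}, require {clear(c), holding(g)}
    → {clear(c), clear(e), holding(g)}
  through step 3 (unstack(g,f)): drop {holding(g)}, keep {clear(c), clear(e)}, require {clear(g), handempty, on(g,f)}
    → {clear(c), clear(e), clear(g), handempty, on(g,f)}
  through step 2 (putdown(c)): drop {clear(c), handempty}, keep {clear(e), clear(g), on(g,f)}, require {holding(c)}
    → {clear(e), clear(g), holding(c), on(g,f)}
  through step 1 (pickup(c)): drop {holding(c)}, keep {clear(e), clear(g), on(g,f)}, require {clear(c), handempty, ontable(c)}
    → {clear(c), clear(e), clear(g), handempty, on(g,f), ontable(c)}

== RESULT ==
["clear(c)", "clear(e)", "clear(g)", "handempty", "on(g,f)", "ontable(c)"]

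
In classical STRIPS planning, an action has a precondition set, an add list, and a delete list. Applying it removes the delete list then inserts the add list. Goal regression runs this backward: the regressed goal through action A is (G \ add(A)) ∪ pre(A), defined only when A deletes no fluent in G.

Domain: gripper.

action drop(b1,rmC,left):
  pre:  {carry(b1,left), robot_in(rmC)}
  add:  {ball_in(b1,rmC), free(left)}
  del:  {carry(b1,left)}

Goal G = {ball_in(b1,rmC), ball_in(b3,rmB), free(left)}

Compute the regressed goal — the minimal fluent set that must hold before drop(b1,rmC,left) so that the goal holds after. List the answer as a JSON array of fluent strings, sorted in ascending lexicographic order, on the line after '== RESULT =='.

Compute (G \ add) ∪ pre:
  G ∩ del = {}  (empty — regression defined)
  G \ add = {ball_in(b1,rmC), ball_in(b3,rmB), free(left)} \ {ball_in(b1,rmC), free(left)} = {ball_in(b3,rmB)}
  ∪ pre   = {ball_in(b3,rmB)} ∪ {carry(b1,left), robot_in(rmC)}
          = {ball_in(b3,rmB), carry(b1,left), robot_in(rmC)}

== RESULT ==
["ball_in(b3,rmB)", "carry(b1,left)", "robot_in(rmC)"]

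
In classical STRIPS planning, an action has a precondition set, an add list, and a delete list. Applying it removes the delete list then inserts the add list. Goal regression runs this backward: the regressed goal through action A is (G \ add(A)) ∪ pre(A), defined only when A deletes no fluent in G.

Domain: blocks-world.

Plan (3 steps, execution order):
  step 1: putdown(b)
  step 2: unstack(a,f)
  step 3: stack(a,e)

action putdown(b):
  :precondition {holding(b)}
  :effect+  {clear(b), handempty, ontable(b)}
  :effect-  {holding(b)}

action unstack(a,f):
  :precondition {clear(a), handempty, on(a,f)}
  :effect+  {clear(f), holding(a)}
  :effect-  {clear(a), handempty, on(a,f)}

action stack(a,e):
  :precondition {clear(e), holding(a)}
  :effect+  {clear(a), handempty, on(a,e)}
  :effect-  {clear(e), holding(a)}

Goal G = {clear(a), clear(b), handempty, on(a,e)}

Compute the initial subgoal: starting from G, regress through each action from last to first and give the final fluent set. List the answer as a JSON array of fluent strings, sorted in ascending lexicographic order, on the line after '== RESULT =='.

Regress step by step:
  through step 3 (stack(a,e)): drop {clear(a), handempty, on(a,e)}, keep {clear(b)}, require {clear(e), holding(a)}
    → {clear(b), clear(e), holding(a)}
  through step 2 (unstack(a,f)): drop {holding(a)}, keep {clear(b), clear(e)}, require {clear(a), handempty, on(a,f)}
    → {clear(a), clear(b), clear(e), handempty, on(a,f)}
  through step 1 (putdown(b)): drop {clear(b), handempty}, keep {clear(a), clear(e), on(a,f)}, require {holding(b)}
    → {clear(a), clear(e), holding(b), on(a,f)}

== RESULT ==
["clear(a)", "clear(e)", "holding(b)", "on(a,f)"]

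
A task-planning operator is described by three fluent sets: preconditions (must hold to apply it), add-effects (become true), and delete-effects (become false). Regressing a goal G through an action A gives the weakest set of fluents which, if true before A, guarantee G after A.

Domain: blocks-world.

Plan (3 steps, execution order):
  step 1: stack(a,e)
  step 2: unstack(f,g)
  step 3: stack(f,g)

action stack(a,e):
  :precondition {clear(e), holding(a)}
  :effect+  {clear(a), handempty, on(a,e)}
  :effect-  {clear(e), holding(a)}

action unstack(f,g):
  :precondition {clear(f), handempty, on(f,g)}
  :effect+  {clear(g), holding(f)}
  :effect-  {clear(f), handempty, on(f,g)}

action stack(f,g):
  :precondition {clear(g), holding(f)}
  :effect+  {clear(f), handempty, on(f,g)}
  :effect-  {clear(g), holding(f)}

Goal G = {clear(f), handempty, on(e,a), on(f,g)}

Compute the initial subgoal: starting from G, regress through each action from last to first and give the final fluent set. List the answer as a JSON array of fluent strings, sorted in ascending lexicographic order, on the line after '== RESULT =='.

Work backward from the goal:
  through step 3 (stack(f,g)): drop {clear(f), handempty, on(f,g)}, keep {on(e,a)}, require {clear(g), holding(f)}
    → {clear(g), holding(f), on(e,a)}
  through step 2 (unstack(f,g)): drop {clear(g), holding(f)}, keep {on(e,a)}, require {clear(f), handempty, on(f,g)}
    → {clear(f), handempty, on(e,a), on(f,g)}
  through step 1 (stack(a,e)): drop {handempty}, keep {clear(f), on(e,a), on(f,g)}, require {clear(e), holding(a)}
    → {clear(e), clear(f), holding(a), on(e,a), on(f,g)}

== RESULT ==
["clear(e)", "clear(f)", "holding(a)", "on(e,a)", "on(f,g)"]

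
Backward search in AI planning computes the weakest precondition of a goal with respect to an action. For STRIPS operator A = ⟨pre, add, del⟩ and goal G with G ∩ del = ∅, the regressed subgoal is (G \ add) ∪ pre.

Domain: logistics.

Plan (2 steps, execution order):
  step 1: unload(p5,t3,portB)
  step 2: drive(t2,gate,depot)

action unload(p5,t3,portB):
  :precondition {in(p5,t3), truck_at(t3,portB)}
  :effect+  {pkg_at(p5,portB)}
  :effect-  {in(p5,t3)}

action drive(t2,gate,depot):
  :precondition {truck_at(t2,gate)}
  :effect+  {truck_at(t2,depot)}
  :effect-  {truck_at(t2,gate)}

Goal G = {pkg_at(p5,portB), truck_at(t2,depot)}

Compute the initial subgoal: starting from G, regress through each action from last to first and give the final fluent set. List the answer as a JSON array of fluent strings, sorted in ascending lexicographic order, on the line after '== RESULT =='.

Work backward from the goal:
  through step 2 (drive(t2,gate,depot)): drop {truck_at(t2,depot)}, keep {pkg_at(p5,portB)}, require {truck_at(t2,gate)}
    → {pkg_at(p5,portB), truck_at(t2,gate)}
  through step 1 (unload(p5,t3,portB)): drop {pkg_at(p5,portB)}, keep {truck_at(t2,gate)}, require {in(p5,t3), truck_at(t3,portB)}
    → {in(p5,t3), truck_at(t2,gate), truck_at(t3,portB)}

== RESULT ==
["in(p5,t3)", "truck_at(t2,gate)", "truck_at(t3,portB)"]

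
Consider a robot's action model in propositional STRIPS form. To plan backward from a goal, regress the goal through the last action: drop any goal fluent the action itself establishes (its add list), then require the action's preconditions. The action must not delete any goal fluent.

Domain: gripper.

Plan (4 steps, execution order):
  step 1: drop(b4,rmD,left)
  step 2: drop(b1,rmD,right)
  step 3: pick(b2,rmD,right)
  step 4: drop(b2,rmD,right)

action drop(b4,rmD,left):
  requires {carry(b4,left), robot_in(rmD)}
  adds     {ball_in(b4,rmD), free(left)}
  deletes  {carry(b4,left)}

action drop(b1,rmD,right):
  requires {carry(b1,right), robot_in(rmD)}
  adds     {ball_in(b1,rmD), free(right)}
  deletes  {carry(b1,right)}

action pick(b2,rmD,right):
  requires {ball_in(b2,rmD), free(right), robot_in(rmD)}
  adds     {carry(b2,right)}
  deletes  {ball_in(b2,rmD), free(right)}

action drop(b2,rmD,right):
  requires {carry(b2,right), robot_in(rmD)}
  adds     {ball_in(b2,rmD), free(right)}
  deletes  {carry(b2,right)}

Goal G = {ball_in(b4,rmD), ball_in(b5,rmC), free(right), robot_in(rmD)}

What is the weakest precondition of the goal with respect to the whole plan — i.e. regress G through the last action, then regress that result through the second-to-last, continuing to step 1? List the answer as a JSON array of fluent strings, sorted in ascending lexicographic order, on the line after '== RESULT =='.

Work backward from the goal:
  through step 4 (drop(b2,rmD,right)): drop {free(right)}, keep {ball_in(b4,rmD), ball_in(b5,rmC), robot_in(rmD)}, require {carry(b2,right), robot_in(rmD)}
    → {ball_in(b4,rmD), ball_in(b5,rmC), carry(b2,right), robot_in(rmD)}
  through step 3 (pick(b2,rmD,right)): drop {carry(b2,right)}, keep {ball_in(b4,rmD), ball_in(b5,rmC), robot_in(rmD)}, require {ball_in(b2,rmD), free(right), robot_in(rmD)}
    → {ball_in(b2,rmD), ball_in(b4,rmD), ball_in(b5,rmC), free(right), robot_in(rmD)}
  through step 2 (drop(b1,rmD,right)): drop {free(right)}, keep {ball_in(b2,rmD), ball_in(b4,rmD), ball_in(b5,rmC), robot_in(rmD)}, require {carry(b1,right), robot_in(rmD)}
    → {ball_in(b2,rmD), ball_in(b4,rmD), ball_in(b5,rmC), carry(b1,right), robot_in(rmD)}
  through step 1 (drop(b4,rmD,left)): drop {ball_in(b4,rmD)}, keep {ball_in(b2,rmD), ball_in(b5,rmC), carry(b1,right), robot_in(rmD)}, require {carry(b4,left), robot_in(rmD)}
    → {ball_in(b2,rmD), ball_in(b5,rmC), carry(b1,right), carry(b4,left), robot_in(rmD)}

== RESULT ==
["ball_in(b2,rmD)", "ball_in(b5,rmC)", "carry(b1,right)", "carry(b4,left)", "robot_in(rmD)"]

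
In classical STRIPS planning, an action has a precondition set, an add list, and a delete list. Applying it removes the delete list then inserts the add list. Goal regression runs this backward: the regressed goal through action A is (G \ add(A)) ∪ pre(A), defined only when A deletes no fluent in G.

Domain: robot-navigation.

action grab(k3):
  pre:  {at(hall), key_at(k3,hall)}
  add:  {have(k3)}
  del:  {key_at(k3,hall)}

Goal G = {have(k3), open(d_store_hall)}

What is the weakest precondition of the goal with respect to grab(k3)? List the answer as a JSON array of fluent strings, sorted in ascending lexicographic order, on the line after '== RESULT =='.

Regress:
  G ∩ del = {}  (empty — regression defined)
  G \ add = {have(k3), open(d_store_hall)} \ {have(k3)} = {open(d_store_hall)}
  ∪ pre   = {open(d_store_hall)} ∪ {at(hall), key_at(k3,hall)}
          = {at(hall), key_at(k3,hall), open(d_store_hall)}

== RESULT ==
["at(hall)", "key_at(k3,hall)", "open(d_store_hall)"]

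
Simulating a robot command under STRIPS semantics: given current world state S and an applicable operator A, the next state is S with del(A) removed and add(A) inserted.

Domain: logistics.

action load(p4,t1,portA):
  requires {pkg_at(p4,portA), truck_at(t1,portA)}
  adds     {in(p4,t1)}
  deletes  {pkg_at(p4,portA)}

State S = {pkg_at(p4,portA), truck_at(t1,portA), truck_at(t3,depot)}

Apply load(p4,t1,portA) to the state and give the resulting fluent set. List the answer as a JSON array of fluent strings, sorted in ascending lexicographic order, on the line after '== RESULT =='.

Progress:
  pre ⊆ S: {pkg_at(p4,portA), truck_at(t1,portA)} ⊆ S  — applicable
  S \ del = {truck_at(t1,portA), truck_at(t3,depot)}
  ∪ add   = {in(p4,t1), truck_at(t1,portA), truck_at(t3,depot)}

== RESULT ==
["in(p4,t1)", "truck_at(t1,portA)", "truck_at(t3,depot)"]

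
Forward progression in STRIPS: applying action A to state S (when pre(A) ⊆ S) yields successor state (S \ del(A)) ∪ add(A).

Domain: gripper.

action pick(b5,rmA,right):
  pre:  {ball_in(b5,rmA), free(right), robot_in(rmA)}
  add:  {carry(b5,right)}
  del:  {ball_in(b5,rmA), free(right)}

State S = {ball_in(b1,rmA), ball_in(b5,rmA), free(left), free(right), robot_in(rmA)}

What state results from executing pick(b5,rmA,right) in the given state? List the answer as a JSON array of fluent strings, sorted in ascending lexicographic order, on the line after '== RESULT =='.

Compute (S \ del) ∪ add:
  pre ⊆ S: {ball_in(b5,rmA), free(right), robot_in(rmA)} ⊆ S  — applicable
  S \ del = {ball_in(b1,rmA), free(left), robot_in(rmA)}
  ∪ add   = {ball_in(b1,rmA), carry(b5,right), free(left), robot_in(rmA)}

== RESULT ==
["ball_in(b1,rmA)", "carry(b5,right)", "free(left)", "robot_in(rmA)"]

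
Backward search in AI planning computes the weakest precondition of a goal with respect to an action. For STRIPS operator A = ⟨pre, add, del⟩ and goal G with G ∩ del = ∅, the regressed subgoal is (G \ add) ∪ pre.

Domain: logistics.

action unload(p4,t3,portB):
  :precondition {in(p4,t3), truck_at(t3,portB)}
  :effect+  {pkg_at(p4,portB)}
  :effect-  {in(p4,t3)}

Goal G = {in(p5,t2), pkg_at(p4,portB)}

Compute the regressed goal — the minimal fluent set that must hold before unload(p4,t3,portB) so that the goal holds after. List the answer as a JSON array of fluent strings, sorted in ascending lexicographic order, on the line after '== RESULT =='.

Compute (G \ add) ∪ pre:
  G ∩ del = {}  (empty — regression defined)
  G \ add = {in(p5,t2), pkg_at(p4,portB)} \ {pkg_at(p4,portB)} = {in(p5,t2)}
  ∪ pre   = {in(p5,t2)} ∪ {in(p4,t3), truck_at(t3,portB)}
          = {in(p4,t3), in(p5,t2), truck_at(t3,portB)}

== RESULT ==
["in(p4,t3)", "in(p5,t2)", "truck_at(t3,portB)"]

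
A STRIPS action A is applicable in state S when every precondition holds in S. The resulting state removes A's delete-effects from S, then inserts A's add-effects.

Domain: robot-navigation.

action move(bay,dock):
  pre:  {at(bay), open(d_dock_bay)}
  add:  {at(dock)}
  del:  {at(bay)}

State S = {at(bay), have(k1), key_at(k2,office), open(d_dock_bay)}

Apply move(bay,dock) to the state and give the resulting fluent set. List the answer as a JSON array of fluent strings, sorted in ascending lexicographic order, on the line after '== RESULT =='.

Compute (S \ del) ∪ add:
  pre ⊆ S: {at(bay), open(d_dock_bay)} ⊆ S  — applicable
  S \ del = {have(k1), key_at(k2,office), open(d_dock_bay)}
  ∪ add   = {at(dock), have(k1), key_at(k2,office), open(d_dock_bay)}

== RESULT ==
["at(dock)", "have(k1)", "key_at(k2,office)", "open(d_dock_bay)"]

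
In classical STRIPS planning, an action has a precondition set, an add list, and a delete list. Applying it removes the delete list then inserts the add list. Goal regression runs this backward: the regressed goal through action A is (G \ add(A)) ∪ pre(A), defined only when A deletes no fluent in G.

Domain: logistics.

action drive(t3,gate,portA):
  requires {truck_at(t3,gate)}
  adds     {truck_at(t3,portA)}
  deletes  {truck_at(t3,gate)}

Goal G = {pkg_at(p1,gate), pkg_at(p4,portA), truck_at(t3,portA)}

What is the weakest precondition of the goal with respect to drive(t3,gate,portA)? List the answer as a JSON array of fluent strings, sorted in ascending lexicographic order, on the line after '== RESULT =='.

Compute (G \ add) ∪ pre:
  G ∩ del = {}  (empty — regression defined)
  G \ add = {pkg_at(p1,gate), pkg_at(p4,portA), truck_at(t3,portA)} \ {truck_at(t3,portA)} = {pkg_at(p1,gate), pkg_at(p4,portA)}
  ∪ pre   = {pkg_at(p1,gate), pkg_at(p4,portA)} ∪ {truck_at(t3,gate)}
          = {pkg_at(p1,gate), pkg_at(p4,portA), truck_at(t3,gate)}

== RESULT ==
["pkg_at(p1,gate)", "pkg_at(p4,portA)", "truck_at(t3,gate)"]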